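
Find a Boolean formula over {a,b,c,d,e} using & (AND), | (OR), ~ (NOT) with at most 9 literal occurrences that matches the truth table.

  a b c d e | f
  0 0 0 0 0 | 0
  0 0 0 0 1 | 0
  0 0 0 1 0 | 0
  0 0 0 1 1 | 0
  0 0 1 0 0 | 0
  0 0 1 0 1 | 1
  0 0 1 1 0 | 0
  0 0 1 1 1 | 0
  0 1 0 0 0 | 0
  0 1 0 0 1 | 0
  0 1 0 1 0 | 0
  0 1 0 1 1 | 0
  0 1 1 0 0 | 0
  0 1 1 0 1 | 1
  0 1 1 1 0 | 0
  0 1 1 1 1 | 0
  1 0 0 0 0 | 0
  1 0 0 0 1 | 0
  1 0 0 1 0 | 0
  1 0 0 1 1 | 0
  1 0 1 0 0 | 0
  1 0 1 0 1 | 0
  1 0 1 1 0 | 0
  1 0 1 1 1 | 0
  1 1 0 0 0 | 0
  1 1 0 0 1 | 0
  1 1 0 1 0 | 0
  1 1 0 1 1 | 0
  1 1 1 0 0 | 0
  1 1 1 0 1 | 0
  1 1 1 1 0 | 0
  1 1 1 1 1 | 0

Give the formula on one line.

  (b & d) = 00000000001100110000000000110011
  (e | (b & d)) = 01010101011101110101010101110111
  ~d = 11001100110011001100110011001100
  ((e | (b & d)) & ~d) = 01000100010001000100010001000100
  (c & ((e | (b & d)) & ~d)) = 00000100000001000000010000000100
  ~b = 11111111000000001111111100000000
  (a & ~b) = 00000000000000001111111100000000
  (c | (a & ~b)) = 00001111000011111111111100001111
  ~a = 11111111111111110000000000000000
  ((c | (a & ~b)) & ~a) = 00001111000011110000000000000000
  ((c & ((e | (b & d)) & ~d)) & ((c | (a & ~b)) & ~a)) = 00000100000001000000000000000000

((c & ((e | (b & d)) & ~d)) & ((c | (a & ~b)) & ~a))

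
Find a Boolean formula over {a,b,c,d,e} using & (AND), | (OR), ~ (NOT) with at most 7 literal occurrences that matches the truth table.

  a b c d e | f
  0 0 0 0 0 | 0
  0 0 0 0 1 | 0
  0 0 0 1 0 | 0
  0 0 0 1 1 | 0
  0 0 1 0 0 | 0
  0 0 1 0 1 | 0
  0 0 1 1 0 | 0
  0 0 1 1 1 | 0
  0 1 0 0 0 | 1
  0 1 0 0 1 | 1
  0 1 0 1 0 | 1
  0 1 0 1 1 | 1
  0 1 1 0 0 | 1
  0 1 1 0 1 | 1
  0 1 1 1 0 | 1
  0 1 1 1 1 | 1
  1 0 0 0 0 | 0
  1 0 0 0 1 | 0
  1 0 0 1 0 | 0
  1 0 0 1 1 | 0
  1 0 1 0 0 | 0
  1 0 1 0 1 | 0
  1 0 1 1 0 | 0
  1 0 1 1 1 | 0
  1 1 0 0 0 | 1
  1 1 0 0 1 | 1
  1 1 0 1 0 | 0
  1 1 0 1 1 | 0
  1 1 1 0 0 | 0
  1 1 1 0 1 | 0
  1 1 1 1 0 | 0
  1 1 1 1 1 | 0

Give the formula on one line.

((~a | (~c & ~d)) & b)

  ~a = 11111111111111110000000000000000
  ~c = 11110000111100001111000011110000
  ~d = 11001100110011001100110011001100
  (~c & ~d) = 11000000110000001100000011000000
  (~a | (~c & ~d)) = 11111111111111111100000011000000
  ((~a | (~c & ~d)) & b) = 00000000111111110000000011000000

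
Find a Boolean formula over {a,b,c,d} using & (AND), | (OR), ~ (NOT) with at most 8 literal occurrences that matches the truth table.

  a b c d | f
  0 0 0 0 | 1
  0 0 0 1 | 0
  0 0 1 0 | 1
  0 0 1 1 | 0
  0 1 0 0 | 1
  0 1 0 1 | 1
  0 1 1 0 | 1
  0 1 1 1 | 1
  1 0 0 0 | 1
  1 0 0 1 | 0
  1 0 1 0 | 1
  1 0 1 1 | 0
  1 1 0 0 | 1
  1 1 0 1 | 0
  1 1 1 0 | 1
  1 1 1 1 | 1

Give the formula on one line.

  ~a = 1111111100000000
  (b & ~a) = 0000111100000000
  (c | (b & ~a)) = 0011111100110011
  (b & (c | (b & ~a))) = 0000111100000011
  ~d = 1010101010101010
  ((b & (c | (b & ~a))) | ~d) = 1010111110101011

((b & (c | (b & ~a))) | ~d)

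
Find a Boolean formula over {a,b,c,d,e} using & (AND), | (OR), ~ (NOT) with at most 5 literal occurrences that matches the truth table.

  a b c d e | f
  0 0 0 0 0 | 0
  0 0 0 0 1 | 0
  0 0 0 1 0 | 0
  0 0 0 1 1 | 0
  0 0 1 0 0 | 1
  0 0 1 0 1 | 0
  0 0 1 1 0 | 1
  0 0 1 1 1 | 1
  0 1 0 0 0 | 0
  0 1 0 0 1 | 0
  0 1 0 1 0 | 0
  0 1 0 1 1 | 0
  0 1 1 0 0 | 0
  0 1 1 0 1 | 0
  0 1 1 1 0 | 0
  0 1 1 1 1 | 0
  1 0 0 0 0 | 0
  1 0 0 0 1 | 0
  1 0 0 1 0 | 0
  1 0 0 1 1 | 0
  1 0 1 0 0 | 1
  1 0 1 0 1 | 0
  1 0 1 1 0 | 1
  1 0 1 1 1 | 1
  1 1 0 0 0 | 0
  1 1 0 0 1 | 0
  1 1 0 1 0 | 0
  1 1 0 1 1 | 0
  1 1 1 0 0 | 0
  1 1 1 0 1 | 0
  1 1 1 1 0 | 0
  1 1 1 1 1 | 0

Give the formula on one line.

  ~b = 11111111000000001111111100000000
  ~c = 11110000111100001111000011110000
  (~c | d) = 11110011111100111111001111110011
  ~e = 10101010101010101010101010101010
  ((~c | d) | ~e) = 11111011111110111111101111111011
  (~b & ((~c | d) | ~e)) = 11111011000000001111101100000000
  ((~b & ((~c | d) | ~e)) & c) = 00001011000000000000101100000000

((~b & ((~c | d) | ~e)) & c)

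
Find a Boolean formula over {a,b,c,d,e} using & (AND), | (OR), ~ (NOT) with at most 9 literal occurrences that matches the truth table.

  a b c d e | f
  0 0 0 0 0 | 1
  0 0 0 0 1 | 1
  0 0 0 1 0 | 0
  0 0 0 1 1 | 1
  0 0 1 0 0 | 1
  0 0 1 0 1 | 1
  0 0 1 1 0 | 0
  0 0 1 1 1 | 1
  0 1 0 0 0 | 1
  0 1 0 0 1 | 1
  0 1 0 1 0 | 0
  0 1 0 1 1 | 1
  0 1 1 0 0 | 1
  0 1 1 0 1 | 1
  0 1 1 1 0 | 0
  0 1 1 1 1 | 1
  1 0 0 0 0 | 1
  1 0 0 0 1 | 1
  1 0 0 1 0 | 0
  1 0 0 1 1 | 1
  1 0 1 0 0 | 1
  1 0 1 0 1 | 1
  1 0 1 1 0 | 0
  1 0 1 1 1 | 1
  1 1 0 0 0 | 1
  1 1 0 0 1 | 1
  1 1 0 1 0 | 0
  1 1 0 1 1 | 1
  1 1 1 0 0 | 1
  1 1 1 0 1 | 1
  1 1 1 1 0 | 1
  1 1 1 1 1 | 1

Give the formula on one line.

((~d | ((c & b) & a)) | (e & d))

  ~d = 11001100110011001100110011001100
  (c & b) = 00000000000011110000000000001111
  ((c & b) & a) = 00000000000000000000000000001111
  (~d | ((c & b) & a)) = 11001100110011001100110011001111
  (e & d) = 00010001000100010001000100010001
  ((~d | ((c & b) & a)) | (e & d)) = 11011101110111011101110111011111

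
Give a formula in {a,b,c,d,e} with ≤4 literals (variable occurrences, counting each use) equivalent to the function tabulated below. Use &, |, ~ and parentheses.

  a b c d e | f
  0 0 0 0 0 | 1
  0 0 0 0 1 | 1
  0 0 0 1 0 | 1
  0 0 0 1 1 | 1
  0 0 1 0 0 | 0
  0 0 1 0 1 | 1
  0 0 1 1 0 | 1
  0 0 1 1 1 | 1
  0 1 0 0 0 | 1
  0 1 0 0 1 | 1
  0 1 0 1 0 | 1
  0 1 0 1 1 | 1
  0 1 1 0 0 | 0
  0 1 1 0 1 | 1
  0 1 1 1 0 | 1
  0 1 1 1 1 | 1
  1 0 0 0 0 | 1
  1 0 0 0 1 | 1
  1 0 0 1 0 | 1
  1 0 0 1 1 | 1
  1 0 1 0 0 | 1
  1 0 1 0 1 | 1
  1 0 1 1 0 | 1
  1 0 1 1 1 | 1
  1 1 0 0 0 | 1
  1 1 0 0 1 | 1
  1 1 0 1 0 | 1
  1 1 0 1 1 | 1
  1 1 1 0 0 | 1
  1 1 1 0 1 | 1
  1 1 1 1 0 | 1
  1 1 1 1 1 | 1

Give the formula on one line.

  ~c = 11110000111100001111000011110000
  (d | ~c) = 11110011111100111111001111110011
  ((d | ~c) | a) = 11110011111100111111111111111111
  (((d | ~c) | a) | e) = 11110111111101111111111111111111

(((d | ~c) | a) | e)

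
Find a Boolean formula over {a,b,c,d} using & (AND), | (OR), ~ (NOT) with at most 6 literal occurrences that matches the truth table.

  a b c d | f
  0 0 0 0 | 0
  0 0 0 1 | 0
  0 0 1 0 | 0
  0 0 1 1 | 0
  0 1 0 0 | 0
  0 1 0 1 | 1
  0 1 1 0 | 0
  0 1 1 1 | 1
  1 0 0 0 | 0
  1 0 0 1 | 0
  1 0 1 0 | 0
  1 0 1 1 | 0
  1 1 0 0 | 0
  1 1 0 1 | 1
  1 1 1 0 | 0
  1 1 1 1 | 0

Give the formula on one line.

((b & d) & ((d | a) & (~a | ~c)))

  (b & d) = 0000010100000101
  (d | a) = 0101010111111111
  ~a = 1111111100000000
  ~c = 1100110011001100
  (~a | ~c) = 1111111111001100
  ((d | a) & (~a | ~c)) = 0101010111001100
  ((b & d) & ((d | a) & (~a | ~c))) = 0000010100000100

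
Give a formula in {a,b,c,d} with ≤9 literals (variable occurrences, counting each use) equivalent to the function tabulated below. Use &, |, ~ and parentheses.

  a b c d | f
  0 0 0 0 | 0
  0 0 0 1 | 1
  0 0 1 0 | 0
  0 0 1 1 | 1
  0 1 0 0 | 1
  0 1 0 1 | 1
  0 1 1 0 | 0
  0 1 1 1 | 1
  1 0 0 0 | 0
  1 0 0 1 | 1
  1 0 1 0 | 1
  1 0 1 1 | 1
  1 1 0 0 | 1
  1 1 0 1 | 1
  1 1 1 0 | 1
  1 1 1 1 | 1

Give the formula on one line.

(((~c & b) | (((c | b) & a) & ~d)) | d)

  ~c = 1100110011001100
  (~c & b) = 0000110000001100
  (c | b) = 0011111100111111
  ((c | b) & a) = 0000000000111111
  ~d = 1010101010101010
  (((c | b) & a) & ~d) = 0000000000101010
  ((~c & b) | (((c | b) & a) & ~d)) = 0000110000101110
  (((~c & b) | (((c | b) & a) & ~d)) | d) = 0101110101111111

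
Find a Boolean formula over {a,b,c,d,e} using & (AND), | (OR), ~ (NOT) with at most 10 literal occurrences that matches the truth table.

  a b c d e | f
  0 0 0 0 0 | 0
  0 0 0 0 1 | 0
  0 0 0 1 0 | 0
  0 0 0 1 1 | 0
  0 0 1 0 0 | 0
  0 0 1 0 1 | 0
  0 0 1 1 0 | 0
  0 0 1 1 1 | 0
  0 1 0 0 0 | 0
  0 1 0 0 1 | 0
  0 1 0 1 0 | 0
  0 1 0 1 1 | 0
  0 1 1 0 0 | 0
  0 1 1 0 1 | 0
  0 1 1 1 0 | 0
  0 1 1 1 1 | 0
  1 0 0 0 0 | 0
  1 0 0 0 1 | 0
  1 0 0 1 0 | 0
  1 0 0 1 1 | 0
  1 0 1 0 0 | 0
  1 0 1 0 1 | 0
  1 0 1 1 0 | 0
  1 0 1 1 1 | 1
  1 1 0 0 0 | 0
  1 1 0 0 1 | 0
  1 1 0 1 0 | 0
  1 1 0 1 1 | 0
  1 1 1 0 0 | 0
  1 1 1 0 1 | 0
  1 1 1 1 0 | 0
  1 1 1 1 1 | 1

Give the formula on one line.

  ~a = 11111111111111110000000000000000
  (c & ~a) = 00001111000011110000000000000000
  (c & e) = 00000101000001010000010100000101
  (d & c) = 00000011000000110000001100000011
  ((c & e) & (d & c)) = 00000001000000010000000100000001
  ((c & ~a) | ((c & e) & (d & c))) = 00001111000011110000000100000001
  (a & ((c & ~a) | ((c & e) & (d & c)))) = 00000000000000000000000100000001

(a & ((c & ~a) | ((c & e) & (d & c))))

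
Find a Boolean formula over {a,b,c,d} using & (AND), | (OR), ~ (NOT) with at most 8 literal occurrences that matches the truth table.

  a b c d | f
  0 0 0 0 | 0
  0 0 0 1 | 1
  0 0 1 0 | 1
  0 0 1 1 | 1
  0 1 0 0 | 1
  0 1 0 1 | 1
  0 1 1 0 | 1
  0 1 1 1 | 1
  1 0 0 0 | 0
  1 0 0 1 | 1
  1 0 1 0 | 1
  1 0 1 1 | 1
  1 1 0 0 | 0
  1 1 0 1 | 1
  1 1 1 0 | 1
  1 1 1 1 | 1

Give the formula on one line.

(d | ((~d | c) & ((~a | c) & (b | c))))

  ~d = 1010101010101010
  (~d | c) = 1011101110111011
  ~a = 1111111100000000
  (~a | c) = 1111111100110011
  (b | c) = 0011111100111111
  ((~a | c) & (b | c)) = 0011111100110011
  ((~d | c) & ((~a | c) & (b | c))) = 0011101100110011
  (d | ((~d | c) & ((~a | c) & (b | c)))) = 0111111101110111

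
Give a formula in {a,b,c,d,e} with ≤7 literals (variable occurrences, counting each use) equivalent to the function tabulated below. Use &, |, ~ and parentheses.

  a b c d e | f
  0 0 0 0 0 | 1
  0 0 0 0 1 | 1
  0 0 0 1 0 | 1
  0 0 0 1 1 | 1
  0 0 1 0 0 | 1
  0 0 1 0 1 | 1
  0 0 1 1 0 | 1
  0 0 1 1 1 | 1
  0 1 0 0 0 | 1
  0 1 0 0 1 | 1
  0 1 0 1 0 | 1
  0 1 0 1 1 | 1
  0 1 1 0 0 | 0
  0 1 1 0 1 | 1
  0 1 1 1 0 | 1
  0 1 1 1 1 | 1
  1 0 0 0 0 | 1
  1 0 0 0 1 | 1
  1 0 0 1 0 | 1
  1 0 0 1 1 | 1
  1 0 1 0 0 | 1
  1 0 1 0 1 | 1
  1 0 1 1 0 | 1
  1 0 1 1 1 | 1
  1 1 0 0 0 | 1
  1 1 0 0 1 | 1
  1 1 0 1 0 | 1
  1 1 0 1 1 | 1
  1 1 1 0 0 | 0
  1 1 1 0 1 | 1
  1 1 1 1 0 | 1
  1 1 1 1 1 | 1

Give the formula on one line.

  ~b = 11111111000000001111111100000000
  ~c = 11110000111100001111000011110000
  (~c | d) = 11110011111100111111001111110011
  (~b | (~c | d)) = 11111111111100111111111111110011
  ((~b | (~c | d)) | e) = 11111111111101111111111111110111

((~b | (~c | d)) | e)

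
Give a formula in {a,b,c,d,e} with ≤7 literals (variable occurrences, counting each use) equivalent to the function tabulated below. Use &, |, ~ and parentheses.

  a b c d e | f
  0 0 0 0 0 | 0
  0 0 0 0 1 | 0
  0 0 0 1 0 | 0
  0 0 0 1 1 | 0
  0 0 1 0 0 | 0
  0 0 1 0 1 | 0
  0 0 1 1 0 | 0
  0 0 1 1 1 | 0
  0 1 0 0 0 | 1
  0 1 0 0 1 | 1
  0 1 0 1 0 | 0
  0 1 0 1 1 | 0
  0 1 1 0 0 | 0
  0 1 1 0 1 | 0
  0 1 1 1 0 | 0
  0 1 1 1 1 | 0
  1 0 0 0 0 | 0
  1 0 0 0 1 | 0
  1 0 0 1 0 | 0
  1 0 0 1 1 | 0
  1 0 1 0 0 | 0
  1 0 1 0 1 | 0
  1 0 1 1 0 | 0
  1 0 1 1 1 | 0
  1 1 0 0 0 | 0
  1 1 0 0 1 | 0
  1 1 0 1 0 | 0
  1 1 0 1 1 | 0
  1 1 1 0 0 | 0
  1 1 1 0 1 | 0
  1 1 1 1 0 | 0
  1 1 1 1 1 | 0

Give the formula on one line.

  ~c = 11110000111100001111000011110000
  (b & ~c) = 00000000111100000000000011110000
  ~a = 11111111111111110000000000000000
  (~a | d) = 11111111111111110011001100110011
  ~d = 11001100110011001100110011001100
  (b & ~d) = 00000000110011000000000011001100
  ((~a | d) & (b & ~d)) = 00000000110011000000000000000000
  ((b & ~c) & ((~a | d) & (b & ~d))) = 00000000110000000000000000000000

((b & ~c) & ((~a | d) & (b & ~d)))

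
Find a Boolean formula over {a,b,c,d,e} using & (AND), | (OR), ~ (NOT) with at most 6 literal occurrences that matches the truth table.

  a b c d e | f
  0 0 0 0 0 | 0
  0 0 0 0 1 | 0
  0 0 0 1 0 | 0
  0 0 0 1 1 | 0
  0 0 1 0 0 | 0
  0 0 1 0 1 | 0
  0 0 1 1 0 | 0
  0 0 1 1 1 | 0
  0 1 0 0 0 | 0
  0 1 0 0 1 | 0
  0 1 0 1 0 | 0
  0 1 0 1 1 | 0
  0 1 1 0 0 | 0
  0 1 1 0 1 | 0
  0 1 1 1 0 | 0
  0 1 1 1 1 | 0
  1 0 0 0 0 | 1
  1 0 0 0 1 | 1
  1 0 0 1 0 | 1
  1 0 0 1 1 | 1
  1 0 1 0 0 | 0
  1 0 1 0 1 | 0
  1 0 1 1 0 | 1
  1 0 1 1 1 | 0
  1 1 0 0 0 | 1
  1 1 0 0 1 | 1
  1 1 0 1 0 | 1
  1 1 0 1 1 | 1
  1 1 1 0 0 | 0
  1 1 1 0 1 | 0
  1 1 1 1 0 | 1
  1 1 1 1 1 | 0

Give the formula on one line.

((a & (d & ~e)) | (a & ~c))

  ~e = 10101010101010101010101010101010
  (d & ~e) = 00100010001000100010001000100010
  (a & (d & ~e)) = 00000000000000000010001000100010
  ~c = 11110000111100001111000011110000
  (a & ~c) = 00000000000000001111000011110000
  ((a & (d & ~e)) | (a & ~c)) = 00000000000000001111001011110010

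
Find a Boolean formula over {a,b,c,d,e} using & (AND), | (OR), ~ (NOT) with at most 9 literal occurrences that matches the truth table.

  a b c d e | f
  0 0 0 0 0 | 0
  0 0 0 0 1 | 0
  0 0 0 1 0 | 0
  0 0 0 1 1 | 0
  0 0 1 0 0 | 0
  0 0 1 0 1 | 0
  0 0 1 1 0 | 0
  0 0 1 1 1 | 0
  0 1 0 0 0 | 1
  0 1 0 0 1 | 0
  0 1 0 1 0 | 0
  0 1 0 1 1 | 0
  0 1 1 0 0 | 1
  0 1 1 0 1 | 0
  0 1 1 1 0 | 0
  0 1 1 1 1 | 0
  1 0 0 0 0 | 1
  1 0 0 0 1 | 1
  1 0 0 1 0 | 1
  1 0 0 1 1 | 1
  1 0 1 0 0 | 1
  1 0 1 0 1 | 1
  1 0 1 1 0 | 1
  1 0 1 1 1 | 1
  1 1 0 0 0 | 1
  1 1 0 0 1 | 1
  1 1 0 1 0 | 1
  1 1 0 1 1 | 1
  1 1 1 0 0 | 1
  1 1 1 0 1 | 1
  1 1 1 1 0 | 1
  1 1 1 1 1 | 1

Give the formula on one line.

((a | (~d & ~e)) & (((b | a) & (~d | e)) | a))

  ~d = 11001100110011001100110011001100
  ~e = 10101010101010101010101010101010
  (~d & ~e) = 10001000100010001000100010001000
  (a | (~d & ~e)) = 10001000100010001111111111111111
  (b | a) = 00000000111111111111111111111111
  (~d | e) = 11011101110111011101110111011101
  ((b | a) & (~d | e)) = 00000000110111011101110111011101
  (((b | a) & (~d | e)) | a) = 00000000110111011111111111111111
  ((a | (~d & ~e)) & (((b | a) & (~d | e)) | a)) = 00000000100010001111111111111111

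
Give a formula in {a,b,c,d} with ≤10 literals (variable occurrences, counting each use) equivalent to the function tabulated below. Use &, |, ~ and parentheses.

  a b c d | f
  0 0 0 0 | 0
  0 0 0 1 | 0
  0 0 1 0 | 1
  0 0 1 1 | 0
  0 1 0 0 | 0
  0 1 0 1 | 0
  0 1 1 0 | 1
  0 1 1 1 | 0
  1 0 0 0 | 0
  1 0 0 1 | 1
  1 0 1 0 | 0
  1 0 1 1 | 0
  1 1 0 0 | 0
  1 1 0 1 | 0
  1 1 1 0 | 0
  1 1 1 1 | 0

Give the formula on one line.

  ~a = 1111111100000000
  (c & ~a) = 0011001100000000
  ~d = 1010101010101010
  ((c & ~a) & ~d) = 0010001000000000
  ~b = 1111000011110000
  (a & ~b) = 0000000011110000
  ~c = 1100110011001100
  ((a & ~b) & ~c) = 0000000011000000
  (~d | ((a & ~b) & ~c)) = 1010101011101010
  (a & d) = 0000000001010101
  ((~d | ((a & ~b) & ~c)) & (a & d)) = 0000000001000000
  (((c & ~a) & ~d) | ((~d | ((a & ~b) & ~c)) & (a & d))) = 0010001001000000

(((c & ~a) & ~d) | ((~d | ((a & ~b) & ~c)) & (a & d)))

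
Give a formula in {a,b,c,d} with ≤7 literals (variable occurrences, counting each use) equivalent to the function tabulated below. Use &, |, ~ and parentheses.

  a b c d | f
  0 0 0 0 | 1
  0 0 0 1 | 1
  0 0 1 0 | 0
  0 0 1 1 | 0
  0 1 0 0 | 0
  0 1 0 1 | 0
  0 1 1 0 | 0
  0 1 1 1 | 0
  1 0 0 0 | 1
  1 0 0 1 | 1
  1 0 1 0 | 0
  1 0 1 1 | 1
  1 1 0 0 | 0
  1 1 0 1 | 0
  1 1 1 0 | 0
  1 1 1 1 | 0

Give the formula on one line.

(((~b & (~c | d)) & ~c) | (a & (~b & d)))

  ~b = 1111000011110000
  ~c = 1100110011001100
  (~c | d) = 1101110111011101
  (~b & (~c | d)) = 1101000011010000
  ((~b & (~c | d)) & ~c) = 1100000011000000
  (~b & d) = 0101000001010000
  (a & (~b & d)) = 0000000001010000
  (((~b & (~c | d)) & ~c) | (a & (~b & d))) = 1100000011010000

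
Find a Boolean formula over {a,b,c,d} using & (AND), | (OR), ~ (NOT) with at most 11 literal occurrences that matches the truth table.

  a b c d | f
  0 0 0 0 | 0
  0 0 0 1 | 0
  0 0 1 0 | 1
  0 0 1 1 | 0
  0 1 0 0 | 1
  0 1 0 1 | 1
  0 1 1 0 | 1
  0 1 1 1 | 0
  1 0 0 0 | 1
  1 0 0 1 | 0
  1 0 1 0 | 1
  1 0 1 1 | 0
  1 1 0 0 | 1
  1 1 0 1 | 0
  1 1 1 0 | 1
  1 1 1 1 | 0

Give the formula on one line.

(((c & ~d) | (~d & a)) | (b & ((~a & ~c) | ~b)))

  ~d = 1010101010101010
  (c & ~d) = 0010001000100010
  (~d & a) = 0000000010101010
  ((c & ~d) | (~d & a)) = 0010001010101010
  ~a = 1111111100000000
  ~c = 1100110011001100
  (~a & ~c) = 1100110000000000
  ~b = 1111000011110000
  ((~a & ~c) | ~b) = 1111110011110000
  (b & ((~a & ~c) | ~b)) = 0000110000000000
  (((c & ~d) | (~d & a)) | (b & ((~a & ~c) | ~b))) = 0010111010101010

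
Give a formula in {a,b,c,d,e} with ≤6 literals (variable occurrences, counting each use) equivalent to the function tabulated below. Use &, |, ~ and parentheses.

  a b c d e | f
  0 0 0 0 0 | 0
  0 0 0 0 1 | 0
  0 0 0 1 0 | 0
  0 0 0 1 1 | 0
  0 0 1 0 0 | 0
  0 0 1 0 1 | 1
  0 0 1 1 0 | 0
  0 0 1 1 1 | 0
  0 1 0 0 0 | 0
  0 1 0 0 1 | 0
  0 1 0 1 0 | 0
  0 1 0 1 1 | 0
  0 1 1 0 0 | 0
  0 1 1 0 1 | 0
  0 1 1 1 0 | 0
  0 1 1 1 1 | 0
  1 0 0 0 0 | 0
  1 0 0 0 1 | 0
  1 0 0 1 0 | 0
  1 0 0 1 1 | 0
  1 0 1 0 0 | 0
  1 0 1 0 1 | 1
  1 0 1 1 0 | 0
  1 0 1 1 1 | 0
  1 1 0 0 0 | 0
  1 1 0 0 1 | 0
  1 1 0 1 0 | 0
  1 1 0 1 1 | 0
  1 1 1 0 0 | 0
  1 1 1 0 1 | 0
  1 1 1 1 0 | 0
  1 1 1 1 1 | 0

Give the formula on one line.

((c & ~d) & (~b & e))

  ~d = 11001100110011001100110011001100
  (c & ~d) = 00001100000011000000110000001100
  ~b = 11111111000000001111111100000000
  (~b & e) = 01010101000000000101010100000000
  ((c & ~d) & (~b & e)) = 00000100000000000000010000000000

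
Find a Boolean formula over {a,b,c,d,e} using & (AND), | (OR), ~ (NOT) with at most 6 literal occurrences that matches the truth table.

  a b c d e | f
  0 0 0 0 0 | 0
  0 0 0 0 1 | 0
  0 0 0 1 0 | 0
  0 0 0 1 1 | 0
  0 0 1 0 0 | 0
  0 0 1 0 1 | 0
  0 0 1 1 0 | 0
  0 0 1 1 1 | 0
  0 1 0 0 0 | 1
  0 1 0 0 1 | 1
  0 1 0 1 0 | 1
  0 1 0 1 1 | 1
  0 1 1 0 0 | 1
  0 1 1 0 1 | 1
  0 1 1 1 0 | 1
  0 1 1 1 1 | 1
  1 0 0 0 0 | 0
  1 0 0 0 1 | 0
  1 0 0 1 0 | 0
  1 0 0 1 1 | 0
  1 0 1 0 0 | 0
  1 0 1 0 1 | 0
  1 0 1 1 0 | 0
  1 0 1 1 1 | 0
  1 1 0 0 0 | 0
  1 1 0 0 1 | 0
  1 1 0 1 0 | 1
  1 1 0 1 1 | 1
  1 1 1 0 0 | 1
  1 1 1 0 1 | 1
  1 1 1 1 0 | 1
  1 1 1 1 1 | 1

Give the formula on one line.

(((d | c) | (b & ~a)) & b)

  (d | c) = 00111111001111110011111100111111
  ~a = 11111111111111110000000000000000
  (b & ~a) = 00000000111111110000000000000000
  ((d | c) | (b & ~a)) = 00111111111111110011111100111111
  (((d | c) | (b & ~a)) & b) = 00000000111111110000000000111111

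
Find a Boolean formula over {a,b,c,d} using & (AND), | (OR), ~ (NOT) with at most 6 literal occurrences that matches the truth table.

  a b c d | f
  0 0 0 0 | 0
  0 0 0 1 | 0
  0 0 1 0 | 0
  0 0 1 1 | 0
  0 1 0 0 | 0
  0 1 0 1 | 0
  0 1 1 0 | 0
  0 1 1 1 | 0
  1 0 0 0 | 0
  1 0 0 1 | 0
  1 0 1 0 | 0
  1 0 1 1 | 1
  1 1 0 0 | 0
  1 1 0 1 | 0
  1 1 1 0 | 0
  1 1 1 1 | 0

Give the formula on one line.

(((b | c) & a) & (d & ~b))

  (b | c) = 0011111100111111
  ((b | c) & a) = 0000000000111111
  ~b = 1111000011110000
  (d & ~b) = 0101000001010000
  (((b | c) & a) & (d & ~b)) = 0000000000010000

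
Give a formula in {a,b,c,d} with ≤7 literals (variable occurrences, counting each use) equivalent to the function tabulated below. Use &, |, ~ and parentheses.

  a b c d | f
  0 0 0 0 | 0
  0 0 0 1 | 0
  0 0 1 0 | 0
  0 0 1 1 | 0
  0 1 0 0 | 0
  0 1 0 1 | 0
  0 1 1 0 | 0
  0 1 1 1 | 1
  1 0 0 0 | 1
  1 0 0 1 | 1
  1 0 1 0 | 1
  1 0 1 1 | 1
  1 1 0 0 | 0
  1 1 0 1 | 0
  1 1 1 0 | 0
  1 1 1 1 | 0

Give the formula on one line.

  ~a = 1111111100000000
  (d & ~a) = 0101010100000000
  (b & c) = 0000001100000011
  ((d & ~a) & (b & c)) = 0000000100000000
  ~b = 1111000011110000
  (b | a) = 0000111111111111
  (~b & (b | a)) = 0000000011110000
  (((d & ~a) & (b & c)) | (~b & (b | a))) = 0000000111110000

(((d & ~a) & (b & c)) | (~b & (b | a)))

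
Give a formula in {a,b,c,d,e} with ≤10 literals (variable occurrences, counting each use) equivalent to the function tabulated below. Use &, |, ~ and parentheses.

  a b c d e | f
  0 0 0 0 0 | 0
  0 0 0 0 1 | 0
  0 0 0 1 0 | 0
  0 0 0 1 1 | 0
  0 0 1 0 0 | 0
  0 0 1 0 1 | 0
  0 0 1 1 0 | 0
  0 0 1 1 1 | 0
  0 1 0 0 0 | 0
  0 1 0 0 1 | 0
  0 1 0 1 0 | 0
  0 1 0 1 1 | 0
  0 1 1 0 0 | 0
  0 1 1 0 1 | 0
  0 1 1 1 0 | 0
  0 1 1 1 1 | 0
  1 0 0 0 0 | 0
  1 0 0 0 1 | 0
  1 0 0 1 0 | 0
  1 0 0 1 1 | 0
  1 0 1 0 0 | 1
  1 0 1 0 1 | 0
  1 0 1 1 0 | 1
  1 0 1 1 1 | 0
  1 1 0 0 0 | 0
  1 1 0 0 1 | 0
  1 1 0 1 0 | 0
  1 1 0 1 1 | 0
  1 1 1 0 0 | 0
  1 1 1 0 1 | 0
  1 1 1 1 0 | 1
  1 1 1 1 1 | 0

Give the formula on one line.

((c & (((~b | d) & ~d) | d)) & ((a & c) & (~c | ~e)))

  ~b = 11111111000000001111111100000000
  (~b | d) = 11111111001100111111111100110011
  ~d = 11001100110011001100110011001100
  ((~b | d) & ~d) = 11001100000000001100110000000000
  (((~b | d) & ~d) | d) = 11111111001100111111111100110011
  (c & (((~b | d) & ~d) | d)) = 00001111000000110000111100000011
  (a & c) = 00000000000000000000111100001111
  ~c = 11110000111100001111000011110000
  ~e = 10101010101010101010101010101010
  (~c | ~e) = 11111010111110101111101011111010
  ((a & c) & (~c | ~e)) = 00000000000000000000101000001010
  ((c & (((~b | d) & ~d) | d)) & ((a & c) & (~c | ~e))) = 00000000000000000000101000000010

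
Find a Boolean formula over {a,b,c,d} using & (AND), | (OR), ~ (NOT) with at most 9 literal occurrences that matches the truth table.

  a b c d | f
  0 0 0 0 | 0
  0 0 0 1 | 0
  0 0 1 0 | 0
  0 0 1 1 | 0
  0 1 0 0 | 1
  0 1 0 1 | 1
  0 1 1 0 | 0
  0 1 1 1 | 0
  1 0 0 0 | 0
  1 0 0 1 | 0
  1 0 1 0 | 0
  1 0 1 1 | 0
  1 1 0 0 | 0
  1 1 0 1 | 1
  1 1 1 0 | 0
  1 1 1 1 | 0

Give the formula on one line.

  ~c = 1100110011001100
  ~a = 1111111100000000
  (~c & ~a) = 1100110000000000
  (b & d) = 0000010100000101
  ((b & d) & ~c) = 0000010000000100
  ~b = 1111000011110000
  (((b & d) & ~c) | ~b) = 1111010011110100
  ((~c & ~a) | (((b & d) & ~c) | ~b)) = 1111110011110100
  (d | b) = 0101111101011111
  (((~c & ~a) | (((b & d) & ~c) | ~b)) & (d | b)) = 0101110001010100
  ((((~c & ~a) | (((b & d) & ~c) | ~b)) & (d | b)) & b) = 0000110000000100

((((~c & ~a) | (((b & d) & ~c) | ~b)) & (d | b)) & b)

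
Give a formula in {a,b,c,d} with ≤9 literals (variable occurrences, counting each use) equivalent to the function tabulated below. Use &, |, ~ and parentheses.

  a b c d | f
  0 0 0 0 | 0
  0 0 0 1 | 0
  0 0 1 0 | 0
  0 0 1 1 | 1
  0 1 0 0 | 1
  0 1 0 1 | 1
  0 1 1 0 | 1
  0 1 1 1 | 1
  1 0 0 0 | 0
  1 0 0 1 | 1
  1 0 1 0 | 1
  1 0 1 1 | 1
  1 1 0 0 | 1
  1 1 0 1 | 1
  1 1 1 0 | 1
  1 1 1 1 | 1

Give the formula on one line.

  (a | d) = 0101010111111111
  ((a | d) & c) = 0001000100110011
  (d & a) = 0000000001010101
  (((a | d) & c) | (d & a)) = 0001000101110111
  ((((a | d) & c) | (d & a)) | b) = 0001111101111111

((((a | d) & c) | (d & a)) | b)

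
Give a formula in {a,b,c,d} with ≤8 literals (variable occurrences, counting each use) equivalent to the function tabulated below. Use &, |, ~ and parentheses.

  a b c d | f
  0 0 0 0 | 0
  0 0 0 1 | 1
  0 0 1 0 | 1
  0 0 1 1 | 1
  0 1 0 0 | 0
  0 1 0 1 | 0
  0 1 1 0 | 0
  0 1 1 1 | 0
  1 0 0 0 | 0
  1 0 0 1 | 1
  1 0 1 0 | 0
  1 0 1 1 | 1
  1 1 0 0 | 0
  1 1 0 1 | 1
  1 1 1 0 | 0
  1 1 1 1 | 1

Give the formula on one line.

  (d | c) = 0111011101110111
  ~b = 1111000011110000
  ~a = 1111111100000000
  (~b & ~a) = 1111000000000000
  ((d | c) & (~b & ~a)) = 0111000000000000
  (d & a) = 0000000001010101
  (((d | c) & (~b & ~a)) | (d & a)) = 0111000001010101

(((d | c) & (~b & ~a)) | (d & a))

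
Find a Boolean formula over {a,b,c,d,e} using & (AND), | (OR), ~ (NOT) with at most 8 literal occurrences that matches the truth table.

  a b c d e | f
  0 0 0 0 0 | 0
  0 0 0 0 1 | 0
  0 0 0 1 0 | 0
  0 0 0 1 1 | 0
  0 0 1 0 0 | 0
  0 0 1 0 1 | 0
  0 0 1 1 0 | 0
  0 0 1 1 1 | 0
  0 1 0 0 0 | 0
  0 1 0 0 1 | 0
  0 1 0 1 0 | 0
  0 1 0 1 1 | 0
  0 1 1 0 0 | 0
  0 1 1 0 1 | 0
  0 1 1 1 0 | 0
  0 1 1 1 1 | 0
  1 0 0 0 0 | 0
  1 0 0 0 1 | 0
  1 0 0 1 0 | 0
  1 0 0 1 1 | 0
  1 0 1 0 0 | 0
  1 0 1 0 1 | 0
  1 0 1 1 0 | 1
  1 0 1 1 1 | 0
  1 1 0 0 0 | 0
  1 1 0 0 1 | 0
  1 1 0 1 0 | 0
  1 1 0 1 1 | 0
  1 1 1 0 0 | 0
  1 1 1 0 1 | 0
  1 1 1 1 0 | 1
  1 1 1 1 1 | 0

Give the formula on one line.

  ~e = 10101010101010101010101010101010
  (~e | c) = 10101111101011111010111110101111
  ((~e | c) & a) = 00000000000000001010111110101111
  ~d = 11001100110011001100110011001100
  (c | ~d) = 11001111110011111100111111001111
  (a & (c | ~d)) = 00000000000000001100111111001111
  (((~e | c) & a) & (a & (c | ~d))) = 00000000000000001000111110001111
  (~e & (((~e | c) & a) & (a & (c | ~d)))) = 00000000000000001000101010001010
  ((~e & (((~e | c) & a) & (a & (c | ~d)))) & d) = 00000000000000000000001000000010

((~e & (((~e | c) & a) & (a & (c | ~d)))) & d)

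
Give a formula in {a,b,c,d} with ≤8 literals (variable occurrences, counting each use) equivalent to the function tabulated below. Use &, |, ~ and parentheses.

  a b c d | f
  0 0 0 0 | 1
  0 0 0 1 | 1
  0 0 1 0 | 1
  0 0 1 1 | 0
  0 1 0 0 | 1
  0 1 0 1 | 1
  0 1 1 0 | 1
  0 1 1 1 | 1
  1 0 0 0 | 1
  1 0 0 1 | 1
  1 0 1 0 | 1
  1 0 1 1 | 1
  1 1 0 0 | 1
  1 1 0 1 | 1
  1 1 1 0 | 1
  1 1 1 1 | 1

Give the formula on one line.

  (a | c) = 0011001111111111
  ~b = 1111000011110000
  ((a | c) & ~b) = 0011000011110000
  (a & ((a | c) & ~b)) = 0000000011110000
  ~c = 1100110011001100
  (~c & d) = 0100010001000100
  ((a & ((a | c) & ~b)) | (~c & d)) = 0100010011110100
  ~d = 1010101010101010
  (b | ~d) = 1010111110101111
  (((a & ((a | c) & ~b)) | (~c & d)) | (b | ~d)) = 1110111111111111

(((a & ((a | c) & ~b)) | (~c & d)) | (b | ~d))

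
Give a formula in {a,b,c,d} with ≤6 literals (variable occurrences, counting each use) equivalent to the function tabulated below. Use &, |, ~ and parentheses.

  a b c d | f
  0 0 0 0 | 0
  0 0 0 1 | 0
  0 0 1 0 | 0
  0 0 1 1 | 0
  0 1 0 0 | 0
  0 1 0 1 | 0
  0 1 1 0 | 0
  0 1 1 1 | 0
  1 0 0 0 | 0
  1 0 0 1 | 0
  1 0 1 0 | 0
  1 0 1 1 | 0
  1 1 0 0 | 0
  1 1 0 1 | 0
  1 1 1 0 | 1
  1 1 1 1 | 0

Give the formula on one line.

(~d & (d | (c & (a & b))))

  ~d = 1010101010101010
  (a & b) = 0000000000001111
  (c & (a & b)) = 0000000000000011
  (d | (c & (a & b))) = 0101010101010111
  (~d & (d | (c & (a & b)))) = 0000000000000010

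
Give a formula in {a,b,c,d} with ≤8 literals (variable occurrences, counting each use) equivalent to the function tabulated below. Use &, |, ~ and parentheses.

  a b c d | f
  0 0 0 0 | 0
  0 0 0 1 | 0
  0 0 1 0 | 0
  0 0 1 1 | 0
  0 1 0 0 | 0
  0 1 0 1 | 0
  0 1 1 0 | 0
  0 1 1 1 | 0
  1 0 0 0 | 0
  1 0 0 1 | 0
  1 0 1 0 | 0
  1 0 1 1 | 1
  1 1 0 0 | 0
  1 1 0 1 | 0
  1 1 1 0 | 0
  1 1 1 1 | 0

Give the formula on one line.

(((~b & c) & (d | ~a)) & ((a & c) & d))

  ~b = 1111000011110000
  (~b & c) = 0011000000110000
  ~a = 1111111100000000
  (d | ~a) = 1111111101010101
  ((~b & c) & (d | ~a)) = 0011000000010000
  (a & c) = 0000000000110011
  ((a & c) & d) = 0000000000010001
  (((~b & c) & (d | ~a)) & ((a & c) & d)) = 0000000000010000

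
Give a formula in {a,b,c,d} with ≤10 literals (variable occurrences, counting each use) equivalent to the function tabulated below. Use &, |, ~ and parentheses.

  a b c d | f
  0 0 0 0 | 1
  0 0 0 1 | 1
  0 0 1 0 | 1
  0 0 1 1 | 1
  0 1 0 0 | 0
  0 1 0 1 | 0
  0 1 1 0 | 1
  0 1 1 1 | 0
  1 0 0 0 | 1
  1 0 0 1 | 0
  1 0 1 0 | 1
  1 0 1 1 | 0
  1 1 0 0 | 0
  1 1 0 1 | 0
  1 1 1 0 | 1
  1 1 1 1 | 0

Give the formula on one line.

  ~d = 1010101010101010
  ~a = 1111111100000000
  (~d | ~a) = 1111111110101010
  ~c = 1100110011001100
  (a | ~c) = 1100110011111111
  ((a | ~c) | ~d) = 1110111011111111
  (((a | ~c) | ~d) & c) = 0010001000110011
  ~b = 1111000011110000
  ((((a | ~c) | ~d) & c) | ~b) = 1111001011110011
  ((~d | ~a) & ((((a | ~c) | ~d) & c) | ~b)) = 1111001010100010

((~d | ~a) & ((((a | ~c) | ~d) & c) | ~b))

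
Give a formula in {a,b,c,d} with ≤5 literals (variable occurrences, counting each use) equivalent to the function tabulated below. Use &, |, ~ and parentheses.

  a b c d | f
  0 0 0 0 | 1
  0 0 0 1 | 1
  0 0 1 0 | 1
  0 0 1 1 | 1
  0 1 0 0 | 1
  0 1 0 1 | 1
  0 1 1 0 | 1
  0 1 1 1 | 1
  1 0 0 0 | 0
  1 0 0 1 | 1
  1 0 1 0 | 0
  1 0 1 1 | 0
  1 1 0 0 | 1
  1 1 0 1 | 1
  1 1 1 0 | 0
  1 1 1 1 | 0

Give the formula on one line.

  ~c = 1100110011001100
  (b & a) = 0000000000001111
  (d | (b & a)) = 0101010101011111
  (~c & (d | (b & a))) = 0100010001001100
  ~a = 1111111100000000
  ((~c & (d | (b & a))) | ~a) = 1111111101001100

((~c & (d | (b & a))) | ~a)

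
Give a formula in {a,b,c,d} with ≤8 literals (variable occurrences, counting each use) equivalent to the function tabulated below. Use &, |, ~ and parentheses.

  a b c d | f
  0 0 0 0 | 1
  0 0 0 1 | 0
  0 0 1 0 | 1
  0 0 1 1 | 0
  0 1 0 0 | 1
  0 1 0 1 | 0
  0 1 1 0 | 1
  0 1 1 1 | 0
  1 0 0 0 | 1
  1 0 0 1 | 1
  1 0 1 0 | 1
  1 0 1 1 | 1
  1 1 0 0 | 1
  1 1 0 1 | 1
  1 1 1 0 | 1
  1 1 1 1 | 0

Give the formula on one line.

(~d | ((d & (a | c)) & ((a & ~b) | ~c)))

  ~d = 1010101010101010
  (a | c) = 0011001111111111
  (d & (a | c)) = 0001000101010101
  ~b = 1111000011110000
  (a & ~b) = 0000000011110000
  ~c = 1100110011001100
  ((a & ~b) | ~c) = 1100110011111100
  ((d & (a | c)) & ((a & ~b) | ~c)) = 0000000001010100
  (~d | ((d & (a | c)) & ((a & ~b) | ~c))) = 1010101011111110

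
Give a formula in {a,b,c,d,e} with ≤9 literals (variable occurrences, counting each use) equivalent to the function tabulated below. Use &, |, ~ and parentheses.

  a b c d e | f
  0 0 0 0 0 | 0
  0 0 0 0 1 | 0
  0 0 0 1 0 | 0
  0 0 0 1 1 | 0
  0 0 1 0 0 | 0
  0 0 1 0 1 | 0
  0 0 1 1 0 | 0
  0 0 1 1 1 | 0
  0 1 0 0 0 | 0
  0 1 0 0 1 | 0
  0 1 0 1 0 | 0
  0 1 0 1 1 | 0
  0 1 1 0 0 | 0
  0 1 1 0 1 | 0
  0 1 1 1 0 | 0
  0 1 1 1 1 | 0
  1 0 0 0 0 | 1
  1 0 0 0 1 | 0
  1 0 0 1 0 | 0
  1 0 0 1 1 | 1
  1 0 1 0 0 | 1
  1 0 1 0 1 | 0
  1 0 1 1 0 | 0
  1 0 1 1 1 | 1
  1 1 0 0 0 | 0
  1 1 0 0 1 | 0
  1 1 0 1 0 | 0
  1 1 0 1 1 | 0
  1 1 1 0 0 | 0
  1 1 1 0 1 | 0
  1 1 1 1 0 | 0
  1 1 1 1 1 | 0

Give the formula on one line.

((~d | e) & ((~e | d) & (a & ~b)))

  ~d = 11001100110011001100110011001100
  (~d | e) = 11011101110111011101110111011101
  ~e = 10101010101010101010101010101010
  (~e | d) = 10111011101110111011101110111011
  ~b = 11111111000000001111111100000000
  (a & ~b) = 00000000000000001111111100000000
  ((~e | d) & (a & ~b)) = 00000000000000001011101100000000
  ((~d | e) & ((~e | d) & (a & ~b))) = 00000000000000001001100100000000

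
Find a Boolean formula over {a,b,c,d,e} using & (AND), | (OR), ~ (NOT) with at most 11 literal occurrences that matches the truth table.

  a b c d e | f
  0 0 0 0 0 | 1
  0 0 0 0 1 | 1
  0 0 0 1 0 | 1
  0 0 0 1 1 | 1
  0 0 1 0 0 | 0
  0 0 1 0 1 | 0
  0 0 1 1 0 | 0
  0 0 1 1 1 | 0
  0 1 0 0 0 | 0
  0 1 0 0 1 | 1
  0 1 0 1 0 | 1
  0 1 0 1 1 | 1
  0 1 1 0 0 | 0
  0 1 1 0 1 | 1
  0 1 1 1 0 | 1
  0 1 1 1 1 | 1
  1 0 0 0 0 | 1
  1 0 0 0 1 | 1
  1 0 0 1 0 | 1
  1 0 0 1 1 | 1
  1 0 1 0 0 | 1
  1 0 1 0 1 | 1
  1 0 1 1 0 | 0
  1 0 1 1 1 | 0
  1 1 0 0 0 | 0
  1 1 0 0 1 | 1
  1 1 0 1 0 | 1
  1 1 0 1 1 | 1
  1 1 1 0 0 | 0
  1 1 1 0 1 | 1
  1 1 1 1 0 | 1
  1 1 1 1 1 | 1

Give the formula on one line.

  ~d = 11001100110011001100110011001100
  (a & ~d) = 00000000000000001100110011001100
  ~c = 11110000111100001111000011110000
  (~c | b) = 11110000111111111111000011111111
  ((a & ~d) | (~c | b)) = 11110000111111111111110011111111
  ~e = 10101010101010101010101010101010
  (c | ~e) = 10101111101011111010111110101111
  ((c | ~e) & d) = 00100011001000110010001100100011
  ~b = 11111111000000001111111100000000
  (~b | e) = 11111111010101011111111101010101
  (((c | ~e) & d) | (~b | e)) = 11111111011101111111111101110111
  (((a & ~d) | (~c | b)) & (((c | ~e) & d) | (~b | e))) = 11110000011101111111110001110111

(((a & ~d) | (~c | b)) & (((c | ~e) & d) | (~b | e)))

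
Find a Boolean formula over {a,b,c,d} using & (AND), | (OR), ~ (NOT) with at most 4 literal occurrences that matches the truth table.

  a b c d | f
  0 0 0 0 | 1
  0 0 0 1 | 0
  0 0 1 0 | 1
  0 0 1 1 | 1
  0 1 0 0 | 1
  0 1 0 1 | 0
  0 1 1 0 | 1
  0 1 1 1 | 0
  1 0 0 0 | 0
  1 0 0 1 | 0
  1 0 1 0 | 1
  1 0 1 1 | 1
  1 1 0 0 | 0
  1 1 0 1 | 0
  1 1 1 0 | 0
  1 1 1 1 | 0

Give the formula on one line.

  ~d = 1010101010101010
  ~a = 1111111100000000
  (~d & ~a) = 1010101000000000
  ~b = 1111000011110000
  (~b & c) = 0011000000110000
  ((~d & ~a) | (~b & c)) = 1011101000110000

((~d & ~a) | (~b & c))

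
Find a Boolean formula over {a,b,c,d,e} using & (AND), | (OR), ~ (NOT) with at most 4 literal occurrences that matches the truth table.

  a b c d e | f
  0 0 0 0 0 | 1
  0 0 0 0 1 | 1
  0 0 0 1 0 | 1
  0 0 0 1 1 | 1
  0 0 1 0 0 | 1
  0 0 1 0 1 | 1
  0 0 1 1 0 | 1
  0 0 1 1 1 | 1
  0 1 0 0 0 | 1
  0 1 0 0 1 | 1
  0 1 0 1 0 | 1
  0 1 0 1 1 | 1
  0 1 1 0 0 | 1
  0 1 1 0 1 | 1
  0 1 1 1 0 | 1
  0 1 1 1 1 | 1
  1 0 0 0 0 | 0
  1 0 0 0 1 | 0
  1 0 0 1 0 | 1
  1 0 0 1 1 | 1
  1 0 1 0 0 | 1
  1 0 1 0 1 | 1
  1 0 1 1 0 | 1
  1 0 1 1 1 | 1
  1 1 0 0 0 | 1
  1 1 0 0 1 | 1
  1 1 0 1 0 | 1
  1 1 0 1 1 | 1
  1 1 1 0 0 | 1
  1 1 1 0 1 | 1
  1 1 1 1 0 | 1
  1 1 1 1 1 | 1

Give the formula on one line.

  (c | b) = 00001111111111110000111111111111
  ~a = 11111111111111110000000000000000
  ((c | b) | ~a) = 11111111111111110000111111111111
  (d | ((c | b) | ~a)) = 11111111111111110011111111111111

(d | ((c | b) | ~a))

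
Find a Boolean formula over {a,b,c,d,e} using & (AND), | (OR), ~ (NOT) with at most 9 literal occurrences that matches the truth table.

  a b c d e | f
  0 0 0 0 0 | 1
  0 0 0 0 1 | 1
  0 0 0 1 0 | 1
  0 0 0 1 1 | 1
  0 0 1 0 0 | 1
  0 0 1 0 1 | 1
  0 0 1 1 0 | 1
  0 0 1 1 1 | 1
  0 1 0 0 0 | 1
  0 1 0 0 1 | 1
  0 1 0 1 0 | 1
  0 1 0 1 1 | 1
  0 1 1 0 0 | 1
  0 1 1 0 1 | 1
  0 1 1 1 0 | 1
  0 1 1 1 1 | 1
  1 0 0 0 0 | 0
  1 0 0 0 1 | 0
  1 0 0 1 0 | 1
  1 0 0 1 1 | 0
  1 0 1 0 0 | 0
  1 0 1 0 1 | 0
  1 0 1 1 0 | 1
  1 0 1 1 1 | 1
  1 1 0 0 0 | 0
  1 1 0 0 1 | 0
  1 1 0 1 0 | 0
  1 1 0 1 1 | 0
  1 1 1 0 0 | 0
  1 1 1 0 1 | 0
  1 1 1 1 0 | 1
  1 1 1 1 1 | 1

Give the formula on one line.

((c & d) | ((((~a | ~b) & d) & ~e) | ~a))

  (c & d) = 00000011000000110000001100000011
  ~a = 11111111111111110000000000000000
  ~b = 11111111000000001111111100000000
  (~a | ~b) = 11111111111111111111111100000000
  ((~a | ~b) & d) = 00110011001100110011001100000000
  ~e = 10101010101010101010101010101010
  (((~a | ~b) & d) & ~e) = 00100010001000100010001000000000
  ((((~a | ~b) & d) & ~e) | ~a) = 11111111111111110010001000000000
  ((c & d) | ((((~a | ~b) & d) & ~e) | ~a)) = 11111111111111110010001100000011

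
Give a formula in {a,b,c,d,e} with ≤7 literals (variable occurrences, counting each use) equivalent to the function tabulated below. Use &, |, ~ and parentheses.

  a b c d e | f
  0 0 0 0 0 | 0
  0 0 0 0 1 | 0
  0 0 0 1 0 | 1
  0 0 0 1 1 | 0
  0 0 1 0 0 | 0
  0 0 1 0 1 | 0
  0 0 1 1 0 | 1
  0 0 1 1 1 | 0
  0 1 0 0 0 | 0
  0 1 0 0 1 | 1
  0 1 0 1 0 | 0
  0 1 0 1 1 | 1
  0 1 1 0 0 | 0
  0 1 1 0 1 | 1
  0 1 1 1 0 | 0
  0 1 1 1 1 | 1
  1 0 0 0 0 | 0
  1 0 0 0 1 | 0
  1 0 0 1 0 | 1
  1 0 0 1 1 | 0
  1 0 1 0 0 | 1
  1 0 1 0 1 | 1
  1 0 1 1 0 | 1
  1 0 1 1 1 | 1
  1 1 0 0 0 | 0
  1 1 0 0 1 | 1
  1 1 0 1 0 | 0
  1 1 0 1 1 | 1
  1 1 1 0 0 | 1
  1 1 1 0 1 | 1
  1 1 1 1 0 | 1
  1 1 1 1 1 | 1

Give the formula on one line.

(((a & c) | (~b & (d & ~e))) | (b & e))

  (a & c) = 00000000000000000000111100001111
  ~b = 11111111000000001111111100000000
  ~e = 10101010101010101010101010101010
  (d & ~e) = 00100010001000100010001000100010
  (~b & (d & ~e)) = 00100010000000000010001000000000
  ((a & c) | (~b & (d & ~e))) = 00100010000000000010111100001111
  (b & e) = 00000000010101010000000001010101
  (((a & c) | (~b & (d & ~e))) | (b & e)) = 00100010010101010010111101011111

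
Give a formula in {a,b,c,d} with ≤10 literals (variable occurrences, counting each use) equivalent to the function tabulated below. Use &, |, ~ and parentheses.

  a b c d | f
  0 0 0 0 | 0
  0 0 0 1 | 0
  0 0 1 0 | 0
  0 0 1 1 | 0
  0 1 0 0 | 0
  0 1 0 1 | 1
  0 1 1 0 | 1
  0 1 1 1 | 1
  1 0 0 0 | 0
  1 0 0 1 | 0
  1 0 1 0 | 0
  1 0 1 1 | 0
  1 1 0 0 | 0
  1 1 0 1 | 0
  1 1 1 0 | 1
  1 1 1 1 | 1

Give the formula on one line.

  (d | c) = 0111011101110111
  ~b = 1111000011110000
  ~d = 1010101010101010
  (~b & ~d) = 1010000010100000
  (a | (~b & ~d)) = 1010000011111111
  ((d | c) | (a | (~b & ~d))) = 1111011111111111
  ~a = 1111111100000000
  (~a & b) = 0000111100000000
  (c & b) = 0000001100000011
  ((~a & b) | (c & b)) = 0000111100000011
  (((d | c) | (a | (~b & ~d))) & ((~a & b) | (c & b))) = 0000011100000011

(((d | c) | (a | (~b & ~d))) & ((~a & b) | (c & b)))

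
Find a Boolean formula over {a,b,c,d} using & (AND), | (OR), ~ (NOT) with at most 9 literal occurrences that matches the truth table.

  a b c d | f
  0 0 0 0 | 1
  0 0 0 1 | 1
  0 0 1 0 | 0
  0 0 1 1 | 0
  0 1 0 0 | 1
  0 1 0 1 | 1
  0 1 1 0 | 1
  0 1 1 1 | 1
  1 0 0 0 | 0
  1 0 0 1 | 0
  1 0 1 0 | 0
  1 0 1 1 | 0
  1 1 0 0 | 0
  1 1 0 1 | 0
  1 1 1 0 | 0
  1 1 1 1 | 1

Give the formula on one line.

((~c | (b | (d & ~c))) & ((d & c) | ~a))

  ~c = 1100110011001100
  (d & ~c) = 0100010001000100
  (b | (d & ~c)) = 0100111101001111
  (~c | (b | (d & ~c))) = 1100111111001111
  (d & c) = 0001000100010001
  ~a = 1111111100000000
  ((d & c) | ~a) = 1111111100010001
  ((~c | (b | (d & ~c))) & ((d & c) | ~a)) = 1100111100000001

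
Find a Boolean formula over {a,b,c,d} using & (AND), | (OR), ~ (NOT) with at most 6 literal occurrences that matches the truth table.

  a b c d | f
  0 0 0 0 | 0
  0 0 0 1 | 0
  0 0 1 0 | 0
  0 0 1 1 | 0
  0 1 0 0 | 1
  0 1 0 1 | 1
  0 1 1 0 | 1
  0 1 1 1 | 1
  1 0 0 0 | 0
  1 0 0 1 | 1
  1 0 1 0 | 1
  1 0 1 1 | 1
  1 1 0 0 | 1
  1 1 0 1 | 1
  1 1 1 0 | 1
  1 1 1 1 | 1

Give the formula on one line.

(b | (((c & ~b) | d) & a))

  ~b = 1111000011110000
  (c & ~b) = 0011000000110000
  ((c & ~b) | d) = 0111010101110101
  (((c & ~b) | d) & a) = 0000000001110101
  (b | (((c & ~b) | d) & a)) = 0000111101111111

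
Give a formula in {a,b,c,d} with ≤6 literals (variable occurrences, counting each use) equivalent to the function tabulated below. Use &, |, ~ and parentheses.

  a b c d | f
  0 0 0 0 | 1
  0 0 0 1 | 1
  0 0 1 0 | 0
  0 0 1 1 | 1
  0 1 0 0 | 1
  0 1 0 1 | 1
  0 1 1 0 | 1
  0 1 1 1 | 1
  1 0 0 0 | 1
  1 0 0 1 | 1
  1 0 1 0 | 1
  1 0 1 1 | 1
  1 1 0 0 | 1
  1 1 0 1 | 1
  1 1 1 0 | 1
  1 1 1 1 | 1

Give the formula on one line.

((~c & (~a | d)) | ((a | b) | d))

  ~c = 1100110011001100
  ~a = 1111111100000000
  (~a | d) = 1111111101010101
  (~c & (~a | d)) = 1100110001000100
  (a | b) = 0000111111111111
  ((a | b) | d) = 0101111111111111
  ((~c & (~a | d)) | ((a | b) | d)) = 1101111111111111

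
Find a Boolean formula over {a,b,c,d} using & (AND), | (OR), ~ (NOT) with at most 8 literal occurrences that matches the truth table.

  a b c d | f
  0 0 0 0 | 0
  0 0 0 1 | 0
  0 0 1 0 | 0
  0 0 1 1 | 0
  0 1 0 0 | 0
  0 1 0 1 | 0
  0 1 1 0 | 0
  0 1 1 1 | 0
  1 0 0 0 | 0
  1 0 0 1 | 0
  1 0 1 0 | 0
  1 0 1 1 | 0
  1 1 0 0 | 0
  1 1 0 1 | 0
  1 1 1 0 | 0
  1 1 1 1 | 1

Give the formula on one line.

  ~b = 1111000011110000
  (a | ~b) = 1111000011111111
  ~a = 1111111100000000
  (b | ~a) = 1111111100001111
  ((a | ~b) & (b | ~a)) = 1111000000001111
  (a & c) = 0000000000110011
  ~c = 1100110011001100
  (~c | d) = 1101110111011101
  ((a & c) & (~c | d)) = 0000000000010001
  (((a | ~b) & (b | ~a)) & ((a & c) & (~c | d))) = 0000000000000001

(((a | ~b) & (b | ~a)) & ((a & c) & (~c | d)))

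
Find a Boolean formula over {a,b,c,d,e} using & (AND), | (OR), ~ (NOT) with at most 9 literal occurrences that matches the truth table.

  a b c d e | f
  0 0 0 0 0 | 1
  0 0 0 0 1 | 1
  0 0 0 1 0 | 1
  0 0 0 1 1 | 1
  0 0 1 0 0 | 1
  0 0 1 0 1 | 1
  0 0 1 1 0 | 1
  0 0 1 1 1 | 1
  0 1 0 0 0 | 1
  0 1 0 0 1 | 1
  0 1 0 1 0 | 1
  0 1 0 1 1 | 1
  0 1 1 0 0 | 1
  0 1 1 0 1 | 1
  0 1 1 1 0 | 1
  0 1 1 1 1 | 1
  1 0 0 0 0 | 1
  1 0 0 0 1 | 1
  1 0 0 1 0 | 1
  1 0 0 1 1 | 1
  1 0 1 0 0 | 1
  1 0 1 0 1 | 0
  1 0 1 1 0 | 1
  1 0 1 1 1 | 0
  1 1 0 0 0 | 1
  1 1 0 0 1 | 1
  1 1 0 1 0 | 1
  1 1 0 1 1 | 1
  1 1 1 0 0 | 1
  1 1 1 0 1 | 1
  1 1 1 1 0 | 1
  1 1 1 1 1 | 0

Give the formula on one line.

  ~a = 11111111111111110000000000000000
  ~c = 11110000111100001111000011110000
  (~a | ~c) = 11111111111111111111000011110000
  ~e = 10101010101010101010101010101010
  ~d = 11001100110011001100110011001100
  (b & ~d) = 00000000110011000000000011001100
  (~e | (b & ~d)) = 10101010111011101010101011101110
  (b & (~e | (b & ~d))) = 00000000111011100000000011101110
  (~e & a) = 00000000000000001010101010101010
  ((b & (~e | (b & ~d))) | (~e & a)) = 00000000111011101010101011101110
  ((~a | ~c) | ((b & (~e | (b & ~d))) | (~e & a))) = 11111111111111111111101011111110

((~a | ~c) | ((b & (~e | (b & ~d))) | (~e & a)))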